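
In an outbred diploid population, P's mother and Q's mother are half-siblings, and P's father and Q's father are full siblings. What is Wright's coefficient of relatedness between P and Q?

Wright's path rule: contributions from independent ancestry routes add.
P and Q are related in two ways: half first cousins through their mothers (r = 1/16) and first cousins through their fathers (r = 1/8).
r = 1/16 + 1/8 = 3/16 = 0.1875.

0.1875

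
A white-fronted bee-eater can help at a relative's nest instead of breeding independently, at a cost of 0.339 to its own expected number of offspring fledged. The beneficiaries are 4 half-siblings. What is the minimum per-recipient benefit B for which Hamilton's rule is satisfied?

0.339

r to a half-sibling = 0.25 (half-sibs share one parent — one path of length 2: r = (1/2)^2 = 1/4).
Hamilton's rule with n recipients of equal r: n·r·B > C, so B > C/(n·r) = 0.339/(4·0.25) = 0.339.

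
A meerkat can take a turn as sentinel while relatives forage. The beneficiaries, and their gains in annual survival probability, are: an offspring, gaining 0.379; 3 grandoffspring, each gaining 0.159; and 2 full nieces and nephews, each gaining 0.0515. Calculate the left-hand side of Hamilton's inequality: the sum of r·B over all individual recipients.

r to an offspring = 1/2 (one parent–offspring link: r = (1/2)^1 = 1/2).
r to a grandoffspring = 1/4 (two parent–offspring links: r = (1/2)^2 = 1/4).
r to a full niece or nephew = 1/4 (full aunt/uncle↔niece/nephew: two paths of length 3 through the shared grandparent pair: r = 2·(1/2)^3 = 1/4).
Summing one r·B term per recipient: 1·0.5·0.379 + 3·0.25·0.159 + 2·0.25·0.0515 = 0.3345.

0.3345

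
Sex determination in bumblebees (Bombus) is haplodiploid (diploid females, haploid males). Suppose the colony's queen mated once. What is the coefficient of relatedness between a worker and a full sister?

Haplodiploid full sisters inherit their father's entire haploid genome identically (contributing 1/2) and on average half of their mother's contribution (1/2 · 1/2 = 1/4); r = 1/2 + 1/4 = 3/4.

0.75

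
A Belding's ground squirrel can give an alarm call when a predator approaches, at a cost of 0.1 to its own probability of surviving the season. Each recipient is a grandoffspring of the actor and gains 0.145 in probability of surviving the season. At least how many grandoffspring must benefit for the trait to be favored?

3

r to a grandoffspring = 0.25 (two parent–offspring links: r = (1/2)^2 = 1/4).
Hamilton's rule: n·r·B > C  ⇒  n > C/(r·B) = 0.1/(0.25·0.145) = 2.759.
The smallest integer exceeding 2.759 is 3.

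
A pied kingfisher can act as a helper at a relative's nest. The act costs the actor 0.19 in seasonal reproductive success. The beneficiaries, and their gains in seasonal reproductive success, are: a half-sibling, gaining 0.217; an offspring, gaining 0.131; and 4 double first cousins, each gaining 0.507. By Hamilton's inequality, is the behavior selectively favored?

Yes

Hamilton's rule: the trait is favored when the sum of r·B over every recipient exceeds the actor's cost C.
r to a half-sibling = 1/4 (half-sibs share one parent — one path of length 2: r = (1/2)^2 = 1/4).
r to an offspring = 0.5 (one parent–offspring link: r = (1/2)^1 = 1/2).
r to a double first cousin = 0.25 (double first cousins share both grandparent pairs — four paths of length 4: r = 4·(1/2)^4 = 1/4).
Summing one r·B term per recipient: 1·0.25·0.217 + 1·0.5·0.131 + 4·0.25·0.507 = 0.62675.
0.62675 > 0.19: the indirect benefit exceeds the cost.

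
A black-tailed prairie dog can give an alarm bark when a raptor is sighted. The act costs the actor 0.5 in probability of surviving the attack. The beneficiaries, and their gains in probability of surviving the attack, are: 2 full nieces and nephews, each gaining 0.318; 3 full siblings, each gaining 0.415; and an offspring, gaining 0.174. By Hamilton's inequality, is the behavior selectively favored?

Yes

Hamilton's rule: the trait is favored when the sum of r·B over every recipient exceeds the actor's cost C.
r to a full niece or nephew = 1/4 (full aunt/uncle↔niece/nephew: two paths of length 3 through the shared grandparent pair: r = 2·(1/2)^3 = 1/4).
r to a full sibling = 0.5 (full sibs share both parents — two paths of length 2: r = 2·(1/2)^2 = 1/2).
r to an offspring = 1/2 (one parent–offspring link: r = (1/2)^1 = 1/2).
Summing one r·B term per recipient: 2·0.25·0.318 + 3·0.5·0.415 + 1·0.5·0.174 = 0.8685.
0.8685 > 0.5: the indirect benefit exceeds the cost.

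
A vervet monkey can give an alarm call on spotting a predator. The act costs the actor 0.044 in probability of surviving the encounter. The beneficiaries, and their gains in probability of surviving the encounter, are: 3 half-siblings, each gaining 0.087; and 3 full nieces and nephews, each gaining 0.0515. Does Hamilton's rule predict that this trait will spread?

Hamilton's rule: the trait is favored when the sum of r·B over every recipient exceeds the actor's cost C.
r to a half-sibling = 1/4 (half-sibs share one parent — one path of length 2: r = (1/2)^2 = 1/4).
r to a full niece or nephew = 1/4 (full aunt/uncle↔niece/nephew: two paths of length 3 through the shared grandparent pair: r = 2·(1/2)^3 = 1/4).
Summing one r·B term per recipient: 3·0.25·0.087 + 3·0.25·0.0515 = 0.103875.
0.103875 > 0.044: the indirect benefit exceeds the cost.

Yes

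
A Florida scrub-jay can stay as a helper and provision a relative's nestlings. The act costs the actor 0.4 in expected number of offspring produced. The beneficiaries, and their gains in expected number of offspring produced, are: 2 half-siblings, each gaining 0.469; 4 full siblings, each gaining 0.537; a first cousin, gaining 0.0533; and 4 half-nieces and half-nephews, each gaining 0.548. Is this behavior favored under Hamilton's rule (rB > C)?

Hamilton's rule: the trait is favored when the sum of r·B over every recipient exceeds the actor's cost C.
r to a half-sibling = 0.25 (half-sibs share one parent — one path of length 2: r = (1/2)^2 = 1/4).
r to a full sibling = 0.5 (full sibs share both parents — two paths of length 2: r = 2·(1/2)^2 = 1/2).
r to a first cousin = 0.125 (first cousins share one grandparent pair — two paths of length 4: r = 2·(1/2)^4 = 1/8).
r to a half-niece or half-nephew = 1/8 (half-aunt/uncle↔niece/nephew: one path of length 3: r = (1/2)^3 = 1/8).
Summing one r·B term per recipient: 2·0.25·0.469 + 4·0.5·0.537 + 1·0.125·0.0533 + 4·0.125·0.548 = 1.5891625.
1.5891625 > 0.4: the indirect benefit exceeds the cost.

Yes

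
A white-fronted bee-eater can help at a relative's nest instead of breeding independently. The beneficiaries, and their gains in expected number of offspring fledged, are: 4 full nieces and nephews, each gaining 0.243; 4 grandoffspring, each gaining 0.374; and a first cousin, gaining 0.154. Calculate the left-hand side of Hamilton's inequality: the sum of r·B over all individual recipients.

0.63625

r to a full niece or nephew = 1/4 (full aunt/uncle↔niece/nephew: two paths of length 3 through the shared grandparent pair: r = 2·(1/2)^3 = 1/4).
r to a grandoffspring = 1/4 (two parent–offspring links: r = (1/2)^2 = 1/4).
r to a first cousin = 0.125 (first cousins share one grandparent pair — two paths of length 4: r = 2·(1/2)^4 = 1/8).
Summing one r·B term per recipient: 4·0.25·0.243 + 4·0.25·0.374 + 1·0.125·0.154 = 0.63625.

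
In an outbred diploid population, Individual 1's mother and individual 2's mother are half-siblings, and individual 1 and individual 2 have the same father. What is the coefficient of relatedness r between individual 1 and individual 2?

0.3125

Wright's path rule: contributions from independent ancestry routes add.
Individual 1 and individual 2 are related in two ways: half first cousins through their mothers (r = 1/16) and half-sibs through their shared father (r = 1/4).
r = 1/16 + 1/4 = 0.3125.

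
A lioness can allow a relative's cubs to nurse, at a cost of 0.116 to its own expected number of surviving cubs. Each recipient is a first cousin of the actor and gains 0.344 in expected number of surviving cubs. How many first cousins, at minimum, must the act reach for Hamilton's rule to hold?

3

r to a first cousin = 0.125 (first cousins share one grandparent pair — two paths of length 4: r = 2·(1/2)^4 = 1/8).
Hamilton's rule: n·r·B > C  ⇒  n > C/(r·B) = 0.116/(0.125·0.344) = 2.698.
The smallest integer exceeding 2.698 is 3.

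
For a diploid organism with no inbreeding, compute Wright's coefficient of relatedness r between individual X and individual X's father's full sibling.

Each parent–offspring link contributes a factor of 1/2, and independent paths through distinct common ancestors add.
Full aunt/uncle↔niece/nephew: two paths of length 3 through the shared grandparent pair: r = 2·(1/2)^3 = 1/4.

0.25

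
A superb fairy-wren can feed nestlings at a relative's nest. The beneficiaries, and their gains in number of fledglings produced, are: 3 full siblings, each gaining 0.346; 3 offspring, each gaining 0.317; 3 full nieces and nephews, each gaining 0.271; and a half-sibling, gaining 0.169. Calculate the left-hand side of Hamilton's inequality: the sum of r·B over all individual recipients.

1.24

r to a full sibling = 1/2 (full sibs share both parents — two paths of length 2: r = 2·(1/2)^2 = 1/2).
r to an offspring = 0.5 (one parent–offspring link: r = (1/2)^1 = 1/2).
r to a full niece or nephew = 0.25 (full aunt/uncle↔niece/nephew: two paths of length 3 through the shared grandparent pair: r = 2·(1/2)^3 = 1/4).
r to a half-sibling = 0.25 (half-sibs share one parent — one path of length 2: r = (1/2)^2 = 1/4).
Summing one r·B term per recipient: 3·0.5·0.346 + 3·0.5·0.317 + 3·0.25·0.271 + 1·0.25·0.169 = 1.24.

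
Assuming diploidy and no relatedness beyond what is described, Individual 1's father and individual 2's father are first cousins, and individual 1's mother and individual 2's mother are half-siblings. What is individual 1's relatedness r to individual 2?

Relatedness sums over independent paths through distinct common ancestors.
Individual 1 and individual 2 are related in two ways: second cousins through their fathers (r = 1/32) and half first cousins through their mothers (r = 1/16).
r = 1/32 + 1/16 = 0.09375.

0.09375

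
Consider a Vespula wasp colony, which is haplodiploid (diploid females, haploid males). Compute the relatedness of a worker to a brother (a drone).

Her haploid brother carries none of their father's genes and a random half of their mother's genome; that half matches the maternal half of her own genome with probability 1/2: r = 1/2 · 1/2 = 1/4.

0.25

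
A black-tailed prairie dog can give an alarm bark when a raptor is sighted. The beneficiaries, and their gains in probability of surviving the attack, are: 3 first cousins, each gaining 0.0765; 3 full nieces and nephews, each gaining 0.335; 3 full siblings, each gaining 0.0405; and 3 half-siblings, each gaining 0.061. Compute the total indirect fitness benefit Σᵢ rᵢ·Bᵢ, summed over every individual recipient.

0.3864375

r to a first cousin = 0.125 (first cousins share one grandparent pair — two paths of length 4: r = 2·(1/2)^4 = 1/8).
r to a full niece or nephew = 0.25 (full aunt/uncle↔niece/nephew: two paths of length 3 through the shared grandparent pair: r = 2·(1/2)^3 = 1/4).
r to a full sibling = 1/2 (full sibs share both parents — two paths of length 2: r = 2·(1/2)^2 = 1/2).
r to a half-sibling = 0.25 (half-sibs share one parent — one path of length 2: r = (1/2)^2 = 1/4).
Summing one r·B term per recipient: 3·0.125·0.0765 + 3·0.25·0.335 + 3·0.5·0.0405 + 3·0.25·0.061 = 0.3864375.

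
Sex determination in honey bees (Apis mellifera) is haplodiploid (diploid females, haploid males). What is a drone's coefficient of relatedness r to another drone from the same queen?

0.5

Haploid brothers each carry a random half of the queen's diploid genome, so on average they share half: r = 1/2.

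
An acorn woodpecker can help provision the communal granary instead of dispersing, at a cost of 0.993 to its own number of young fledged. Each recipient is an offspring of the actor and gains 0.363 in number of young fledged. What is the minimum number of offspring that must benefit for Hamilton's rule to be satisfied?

r to an offspring = 0.5 (one parent–offspring link: r = (1/2)^1 = 1/2).
Hamilton's rule: n·r·B > C  ⇒  n > C/(r·B) = 0.993/(0.5·0.363) = 5.471.
The smallest integer exceeding 5.471 is 6.

6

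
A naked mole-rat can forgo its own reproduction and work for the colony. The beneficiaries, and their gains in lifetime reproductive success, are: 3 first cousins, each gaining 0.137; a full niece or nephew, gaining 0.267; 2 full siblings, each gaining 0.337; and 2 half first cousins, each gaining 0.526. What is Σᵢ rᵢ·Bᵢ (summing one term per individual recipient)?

r to a first cousin = 1/8 (first cousins share one grandparent pair — two paths of length 4: r = 2·(1/2)^4 = 1/8).
r to a full niece or nephew = 1/4 (full aunt/uncle↔niece/nephew: two paths of length 3 through the shared grandparent pair: r = 2·(1/2)^3 = 1/4).
r to a full sibling = 1/2 (full sibs share both parents — two paths of length 2: r = 2·(1/2)^2 = 1/2).
r to a half first cousin = 1/16 (half first cousins share one grandparent — one path of length 4: r = (1/2)^4 = 1/16).
Summing one r·B term per recipient: 3·0.125·0.137 + 1·0.25·0.267 + 2·0.5·0.337 + 2·0.0625·0.526 = 0.520875.

0.520875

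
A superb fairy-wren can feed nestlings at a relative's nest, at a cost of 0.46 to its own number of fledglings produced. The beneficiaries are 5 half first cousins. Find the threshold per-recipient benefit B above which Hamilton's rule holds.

r to a half first cousin = 0.0625 (half first cousins share one grandparent — one path of length 4: r = (1/2)^4 = 1/16).
Hamilton's rule with n recipients of equal r: n·r·B > C, so B > C/(n·r) = 0.46/(5·0.0625) = 1.472.

1.472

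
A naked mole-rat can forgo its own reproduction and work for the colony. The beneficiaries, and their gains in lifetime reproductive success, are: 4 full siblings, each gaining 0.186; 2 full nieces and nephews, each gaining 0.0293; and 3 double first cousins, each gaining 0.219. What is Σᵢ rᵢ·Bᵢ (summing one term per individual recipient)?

r to a full sibling = 0.5 (full sibs share both parents — two paths of length 2: r = 2·(1/2)^2 = 1/2).
r to a full niece or nephew = 1/4 (full aunt/uncle↔niece/nephew: two paths of length 3 through the shared grandparent pair: r = 2·(1/2)^3 = 1/4).
r to a double first cousin = 0.25 (double first cousins share both grandparent pairs — four paths of length 4: r = 4·(1/2)^4 = 1/4).
Summing one r·B term per recipient: 4·0.5·0.186 + 2·0.25·0.0293 + 3·0.25·0.219 = 0.5509.

0.5509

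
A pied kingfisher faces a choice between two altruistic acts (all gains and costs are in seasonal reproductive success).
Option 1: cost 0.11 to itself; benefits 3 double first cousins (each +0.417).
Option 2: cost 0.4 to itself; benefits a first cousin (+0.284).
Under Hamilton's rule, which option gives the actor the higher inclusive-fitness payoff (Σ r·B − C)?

Option 1: r to a double first cousin = 0.25.
Option 1: Σ r·B − C = (3·0.25·0.417) − 0.11 = 0.20275.
Option 2: r to a first cousin = 0.125.
Option 2: Σ r·B − C = (1·0.125·0.284) − 0.4 = -0.3645.
Option 1 has the higher net inclusive-fitness payoff.

Option 1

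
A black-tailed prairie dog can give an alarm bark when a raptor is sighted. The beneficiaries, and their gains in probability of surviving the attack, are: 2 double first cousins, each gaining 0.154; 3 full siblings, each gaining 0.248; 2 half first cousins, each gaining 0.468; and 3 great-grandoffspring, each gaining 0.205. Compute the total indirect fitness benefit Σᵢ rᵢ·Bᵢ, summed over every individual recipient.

r to a double first cousin = 0.25 (double first cousins share both grandparent pairs — four paths of length 4: r = 4·(1/2)^4 = 1/4).
r to a full sibling = 1/2 (full sibs share both parents — two paths of length 2: r = 2·(1/2)^2 = 1/2).
r to a half first cousin = 0.0625 (half first cousins share one grandparent — one path of length 4: r = (1/2)^4 = 1/16).
r to a great-grandoffspring = 1/8 (three parent–offspring links: r = (1/2)^3 = 1/8).
Summing one r·B term per recipient: 2·0.25·0.154 + 3·0.5·0.248 + 2·0.0625·0.468 + 3·0.125·0.205 = 0.584375.

0.584375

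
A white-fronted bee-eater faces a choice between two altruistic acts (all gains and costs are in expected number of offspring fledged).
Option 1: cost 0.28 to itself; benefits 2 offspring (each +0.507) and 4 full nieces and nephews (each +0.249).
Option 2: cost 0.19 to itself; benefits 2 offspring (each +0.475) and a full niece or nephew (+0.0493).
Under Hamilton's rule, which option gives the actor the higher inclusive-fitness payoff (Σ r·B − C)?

Option 1

Option 1: r to an offspring = 0.5.
Option 1: r to a full niece or nephew = 0.25.
Option 1: Σ r·B − C = (2·0.5·0.507 + 4·0.25·0.249) − 0.28 = 0.476.
Option 2: r to an offspring = 0.5.
Option 2: r to a full niece or nephew = 0.25.
Option 2: Σ r·B − C = (2·0.5·0.475 + 1·0.25·0.0493) − 0.19 = 0.297325.
Option 1 has the higher net inclusive-fitness payoff.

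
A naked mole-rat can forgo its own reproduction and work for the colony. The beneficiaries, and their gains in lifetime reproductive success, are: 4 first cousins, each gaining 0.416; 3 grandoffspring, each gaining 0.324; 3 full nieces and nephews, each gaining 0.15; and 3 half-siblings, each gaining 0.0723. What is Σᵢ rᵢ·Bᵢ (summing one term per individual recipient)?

r to a first cousin = 0.125 (first cousins share one grandparent pair — two paths of length 4: r = 2·(1/2)^4 = 1/8).
r to a grandoffspring = 0.25 (two parent–offspring links: r = (1/2)^2 = 1/4).
r to a full niece or nephew = 1/4 (full aunt/uncle↔niece/nephew: two paths of length 3 through the shared grandparent pair: r = 2·(1/2)^3 = 1/4).
r to a half-sibling = 0.25 (half-sibs share one parent — one path of length 2: r = (1/2)^2 = 1/4).
Summing one r·B term per recipient: 4·0.125·0.416 + 3·0.25·0.324 + 3·0.25·0.15 + 3·0.25·0.0723 = 0.617725.

0.617725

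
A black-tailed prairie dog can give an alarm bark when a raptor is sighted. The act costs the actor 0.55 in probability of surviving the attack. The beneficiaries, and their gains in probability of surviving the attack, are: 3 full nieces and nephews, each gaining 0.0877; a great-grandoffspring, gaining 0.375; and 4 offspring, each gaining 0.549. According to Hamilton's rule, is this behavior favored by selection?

Yes

Hamilton's rule: the trait is favored when the sum of r·B over every recipient exceeds the actor's cost C.
r to a full niece or nephew = 1/4 (full aunt/uncle↔niece/nephew: two paths of length 3 through the shared grandparent pair: r = 2·(1/2)^3 = 1/4).
r to a great-grandoffspring = 0.125 (three parent–offspring links: r = (1/2)^3 = 1/8).
r to an offspring = 0.5 (one parent–offspring link: r = (1/2)^1 = 1/2).
Summing one r·B term per recipient: 3·0.25·0.0877 + 1·0.125·0.375 + 4·0.5·0.549 = 1.21065.
1.21065 > 0.55: the indirect benefit exceeds the cost.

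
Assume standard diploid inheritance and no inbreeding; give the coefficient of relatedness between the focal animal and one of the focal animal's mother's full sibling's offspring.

0.125

Each parent–offspring link contributes a factor of 1/2, and independent paths through distinct common ancestors add.
First cousins share one grandparent pair — two paths of length 4: r = 2·(1/2)^4 = 1/8.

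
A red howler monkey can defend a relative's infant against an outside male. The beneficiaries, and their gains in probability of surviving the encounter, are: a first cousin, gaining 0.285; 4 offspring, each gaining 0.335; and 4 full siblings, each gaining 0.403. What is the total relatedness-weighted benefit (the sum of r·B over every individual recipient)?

1.511625

r to a first cousin = 0.125 (first cousins share one grandparent pair — two paths of length 4: r = 2·(1/2)^4 = 1/8).
r to an offspring = 1/2 (one parent–offspring link: r = (1/2)^1 = 1/2).
r to a full sibling = 0.5 (full sibs share both parents — two paths of length 2: r = 2·(1/2)^2 = 1/2).
Summing one r·B term per recipient: 1·0.125·0.285 + 4·0.5·0.335 + 4·0.5·0.403 = 1.511625.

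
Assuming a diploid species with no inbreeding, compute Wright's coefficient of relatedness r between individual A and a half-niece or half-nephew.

Each parent–offspring link contributes a factor of 1/2, and independent paths through distinct common ancestors add.
Half-aunt/uncle↔niece/nephew: one path of length 3: r = (1/2)^3 = 1/8.

0.125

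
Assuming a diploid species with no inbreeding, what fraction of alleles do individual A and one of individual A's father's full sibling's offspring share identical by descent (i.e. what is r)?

Each parent–offspring link contributes a factor of 1/2, and independent paths through distinct common ancestors add.
First cousins share one grandparent pair — two paths of length 4: r = 2·(1/2)^4 = 1/8.

0.125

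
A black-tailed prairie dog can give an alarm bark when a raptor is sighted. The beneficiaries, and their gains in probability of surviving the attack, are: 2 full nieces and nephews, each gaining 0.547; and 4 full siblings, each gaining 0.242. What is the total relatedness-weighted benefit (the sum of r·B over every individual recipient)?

0.7575

r to a full niece or nephew = 1/4 (full aunt/uncle↔niece/nephew: two paths of length 3 through the shared grandparent pair: r = 2·(1/2)^3 = 1/4).
r to a full sibling = 1/2 (full sibs share both parents — two paths of length 2: r = 2·(1/2)^2 = 1/2).
Summing one r·B term per recipient: 2·0.25·0.547 + 4·0.5·0.242 = 0.7575.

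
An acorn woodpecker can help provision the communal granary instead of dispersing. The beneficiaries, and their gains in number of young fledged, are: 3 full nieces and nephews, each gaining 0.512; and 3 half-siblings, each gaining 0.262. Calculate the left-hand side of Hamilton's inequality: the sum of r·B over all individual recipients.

0.5805

r to a full niece or nephew = 0.25 (full aunt/uncle↔niece/nephew: two paths of length 3 through the shared grandparent pair: r = 2·(1/2)^3 = 1/4).
r to a half-sibling = 1/4 (half-sibs share one parent — one path of length 2: r = (1/2)^2 = 1/4).
Summing one r·B term per recipient: 3·0.25·0.512 + 3·0.25·0.262 = 0.5805.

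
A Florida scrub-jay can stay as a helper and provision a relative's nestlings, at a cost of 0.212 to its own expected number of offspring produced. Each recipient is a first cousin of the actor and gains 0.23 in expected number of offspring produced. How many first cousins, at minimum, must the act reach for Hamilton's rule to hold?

r to a first cousin = 1/8 (first cousins share one grandparent pair — two paths of length 4: r = 2·(1/2)^4 = 1/8).
Hamilton's rule: n·r·B > C  ⇒  n > C/(r·B) = 0.212/(0.125·0.23) = 7.374.
The smallest integer exceeding 7.374 is 8.

8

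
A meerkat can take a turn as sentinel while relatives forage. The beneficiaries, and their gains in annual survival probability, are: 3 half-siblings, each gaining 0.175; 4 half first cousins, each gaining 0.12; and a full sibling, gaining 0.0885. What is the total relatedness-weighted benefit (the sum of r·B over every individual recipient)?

r to a half-sibling = 1/4 (half-sibs share one parent — one path of length 2: r = (1/2)^2 = 1/4).
r to a half first cousin = 1/16 (half first cousins share one grandparent — one path of length 4: r = (1/2)^4 = 1/16).
r to a full sibling = 1/2 (full sibs share both parents — two paths of length 2: r = 2·(1/2)^2 = 1/2).
Summing one r·B term per recipient: 3·0.25·0.175 + 4·0.0625·0.12 + 1·0.5·0.0885 = 0.2055.

0.2055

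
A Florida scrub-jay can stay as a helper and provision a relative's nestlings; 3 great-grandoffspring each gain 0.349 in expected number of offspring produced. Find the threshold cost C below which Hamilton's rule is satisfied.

r to a great-grandoffspring = 1/8 (three parent–offspring links: r = (1/2)^3 = 1/8).
Hamilton's rule: n·r·B > C, so the trait is favored while C < n·r·B = 3·0.125·0.349 = 0.130875.

0.130875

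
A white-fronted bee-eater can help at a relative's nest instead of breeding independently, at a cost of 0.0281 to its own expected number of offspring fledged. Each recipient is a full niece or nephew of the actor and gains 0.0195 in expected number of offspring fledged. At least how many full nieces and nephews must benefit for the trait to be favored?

6

r to a full niece or nephew = 1/4 (full aunt/uncle↔niece/nephew: two paths of length 3 through the shared grandparent pair: r = 2·(1/2)^3 = 1/4).
Hamilton's rule: n·r·B > C  ⇒  n > C/(r·B) = 0.0281/(0.25·0.0195) = 5.764.
The smallest integer exceeding 5.764 is 6.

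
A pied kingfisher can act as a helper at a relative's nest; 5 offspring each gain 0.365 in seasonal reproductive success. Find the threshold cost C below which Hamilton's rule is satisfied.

r to an offspring = 1/2 (one parent–offspring link: r = (1/2)^1 = 1/2).
Hamilton's rule: n·r·B > C, so the trait is favored while C < n·r·B = 5·0.5·0.365 = 0.9125.

0.9125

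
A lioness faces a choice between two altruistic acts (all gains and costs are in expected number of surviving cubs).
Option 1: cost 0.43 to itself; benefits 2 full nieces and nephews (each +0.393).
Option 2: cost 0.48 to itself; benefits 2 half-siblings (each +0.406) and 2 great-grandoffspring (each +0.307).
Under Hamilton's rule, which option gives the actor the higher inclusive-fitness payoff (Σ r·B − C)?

Option 2

Option 1: r to a full niece or nephew = 0.25.
Option 1: Σ r·B − C = (2·0.25·0.393) − 0.43 = -0.2335.
Option 2: r to a half-sibling = 0.25.
Option 2: r to a great-grandoffspring = 0.125.
Option 2: Σ r·B − C = (2·0.25·0.406 + 2·0.125·0.307) − 0.48 = -0.20025.
Option 2 has the higher net inclusive-fitness payoff.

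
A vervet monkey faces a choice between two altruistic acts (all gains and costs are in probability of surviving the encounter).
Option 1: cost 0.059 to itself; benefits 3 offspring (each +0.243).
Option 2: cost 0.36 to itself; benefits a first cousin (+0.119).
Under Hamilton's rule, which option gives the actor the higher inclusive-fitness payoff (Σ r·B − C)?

Option 1: r to an offspring = 0.5.
Option 1: Σ r·B − C = (3·0.5·0.243) − 0.059 = 0.3055.
Option 2: r to a first cousin = 0.125.
Option 2: Σ r·B − C = (1·0.125·0.119) − 0.36 = -0.345125.
Option 1 has the higher net inclusive-fitness payoff.

Option 1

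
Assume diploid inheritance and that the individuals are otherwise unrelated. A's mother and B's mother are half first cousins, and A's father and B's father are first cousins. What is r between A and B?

0.046875

Relatedness sums over independent paths through distinct common ancestors.
A and B are related in two ways: half second cousins through their mothers (r = 1/64) and second cousins through their fathers (r = 1/32).
r = 1/64 + 1/32 = 0.046875.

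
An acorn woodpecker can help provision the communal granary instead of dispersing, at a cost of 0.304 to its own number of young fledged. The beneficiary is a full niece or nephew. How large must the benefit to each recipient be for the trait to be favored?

r to a full niece or nephew = 0.25 (full aunt/uncle↔niece/nephew: two paths of length 3 through the shared grandparent pair: r = 2·(1/2)^3 = 1/4).
Hamilton's rule with n recipients of equal r: n·r·B > C, so B > C/(n·r) = 0.304/(1·0.25) = 1.216.

1.216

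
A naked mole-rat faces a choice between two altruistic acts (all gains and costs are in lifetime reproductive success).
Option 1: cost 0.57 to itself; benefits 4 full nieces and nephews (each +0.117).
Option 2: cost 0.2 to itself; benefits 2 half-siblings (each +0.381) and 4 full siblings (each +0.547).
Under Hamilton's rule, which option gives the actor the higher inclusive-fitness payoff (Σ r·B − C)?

Option 1: r to a full niece or nephew = 0.25.
Option 1: Σ r·B − C = (4·0.25·0.117) − 0.57 = -0.453.
Option 2: r to a half-sibling = 0.25.
Option 2: r to a full sibling = 0.5.
Option 2: Σ r·B − C = (2·0.25·0.381 + 4·0.5·0.547) − 0.2 = 1.0845.
Option 2 has the higher net inclusive-fitness payoff.

Option 2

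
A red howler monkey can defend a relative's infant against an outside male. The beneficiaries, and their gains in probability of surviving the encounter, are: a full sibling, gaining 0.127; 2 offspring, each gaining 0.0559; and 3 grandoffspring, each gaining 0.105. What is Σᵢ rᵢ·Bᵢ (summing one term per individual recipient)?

r to a full sibling = 0.5 (full sibs share both parents — two paths of length 2: r = 2·(1/2)^2 = 1/2).
r to an offspring = 0.5 (one parent–offspring link: r = (1/2)^1 = 1/2).
r to a grandoffspring = 0.25 (two parent–offspring links: r = (1/2)^2 = 1/4).
Summing one r·B term per recipient: 1·0.5·0.127 + 2·0.5·0.0559 + 3·0.25·0.105 = 0.19815.

0.19815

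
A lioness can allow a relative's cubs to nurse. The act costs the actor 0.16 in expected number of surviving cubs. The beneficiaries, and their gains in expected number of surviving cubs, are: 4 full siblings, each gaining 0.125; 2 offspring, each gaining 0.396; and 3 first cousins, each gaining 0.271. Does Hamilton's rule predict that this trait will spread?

Hamilton's rule: the trait is favored when the sum of r·B over every recipient exceeds the actor's cost C.
r to a full sibling = 1/2 (full sibs share both parents — two paths of length 2: r = 2·(1/2)^2 = 1/2).
r to an offspring = 0.5 (one parent–offspring link: r = (1/2)^1 = 1/2).
r to a first cousin = 0.125 (first cousins share one grandparent pair — two paths of length 4: r = 2·(1/2)^4 = 1/8).
Summing one r·B term per recipient: 4·0.5·0.125 + 2·0.5·0.396 + 3·0.125·0.271 = 0.747625.
0.747625 > 0.16: the indirect benefit exceeds the cost.

Yes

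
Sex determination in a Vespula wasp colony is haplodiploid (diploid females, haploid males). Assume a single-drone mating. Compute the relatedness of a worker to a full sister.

Haplodiploid full sisters inherit their father's entire haploid genome identically (contributing 1/2) and on average half of their mother's contribution (1/2 · 1/2 = 1/4); r = 1/2 + 1/4 = 3/4.

0.75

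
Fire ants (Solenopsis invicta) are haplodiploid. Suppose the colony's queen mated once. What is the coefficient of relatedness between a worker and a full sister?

0.75

Haplodiploid full sisters inherit their father's entire haploid genome identically (contributing 1/2) and on average half of their mother's contribution (1/2 · 1/2 = 1/4); r = 1/2 + 1/4 = 3/4.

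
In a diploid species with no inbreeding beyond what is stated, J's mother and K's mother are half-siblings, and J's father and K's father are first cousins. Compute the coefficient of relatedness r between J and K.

0.09375

Relatedness sums over independent paths through distinct common ancestors.
J and K are related in two ways: half first cousins through their mothers (r = 1/16) and second cousins through their fathers (r = 1/32).
r = 1/16 + 1/32 = 3/32 = 0.09375.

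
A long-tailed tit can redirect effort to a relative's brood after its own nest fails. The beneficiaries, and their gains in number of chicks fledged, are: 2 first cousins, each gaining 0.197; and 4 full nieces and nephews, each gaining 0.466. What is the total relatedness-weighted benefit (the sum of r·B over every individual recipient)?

0.51525

r to a first cousin = 1/8 (first cousins share one grandparent pair — two paths of length 4: r = 2·(1/2)^4 = 1/8).
r to a full niece or nephew = 0.25 (full aunt/uncle↔niece/nephew: two paths of length 3 through the shared grandparent pair: r = 2·(1/2)^3 = 1/4).
Summing one r·B term per recipient: 2·0.125·0.197 + 4·0.25·0.466 = 0.51525.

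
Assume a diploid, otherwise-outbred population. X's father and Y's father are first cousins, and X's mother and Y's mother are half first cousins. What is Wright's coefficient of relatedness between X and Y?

0.046875

Relatedness sums over independent paths through distinct common ancestors.
X and Y are related in two ways: second cousins through their fathers (r = 1/32) and half second cousins through their mothers (r = 1/64).
r = 1/32 + 1/64 = 0.046875.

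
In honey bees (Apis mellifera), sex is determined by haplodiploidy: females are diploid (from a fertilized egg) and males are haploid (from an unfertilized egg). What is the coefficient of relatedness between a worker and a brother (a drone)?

Her haploid brother carries none of their father's genes and a random half of their mother's genome; that half matches the maternal half of her own genome with probability 1/2: r = 1/2 · 1/2 = 1/4.

0.25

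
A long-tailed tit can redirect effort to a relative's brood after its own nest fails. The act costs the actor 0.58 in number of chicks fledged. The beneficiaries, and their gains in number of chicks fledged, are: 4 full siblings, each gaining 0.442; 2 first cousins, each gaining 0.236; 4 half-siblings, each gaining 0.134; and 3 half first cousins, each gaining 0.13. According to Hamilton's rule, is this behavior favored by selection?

Yes

Hamilton's rule: the trait is favored when the sum of r·B over every recipient exceeds the actor's cost C.
r to a full sibling = 0.5 (full sibs share both parents — two paths of length 2: r = 2·(1/2)^2 = 1/2).
r to a first cousin = 1/8 (first cousins share one grandparent pair — two paths of length 4: r = 2·(1/2)^4 = 1/8).
r to a half-sibling = 0.25 (half-sibs share one parent — one path of length 2: r = (1/2)^2 = 1/4).
r to a half first cousin = 1/16 (half first cousins share one grandparent — one path of length 4: r = (1/2)^4 = 1/16).
Summing one r·B term per recipient: 4·0.5·0.442 + 2·0.125·0.236 + 4·0.25·0.134 + 3·0.0625·0.13 = 1.101375.
1.101375 > 0.58: the indirect benefit exceeds the cost.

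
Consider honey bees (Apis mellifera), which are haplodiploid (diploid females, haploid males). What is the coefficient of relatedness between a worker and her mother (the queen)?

0.5

One meiotic link between diploid queen and diploid daughter: r = 1/2.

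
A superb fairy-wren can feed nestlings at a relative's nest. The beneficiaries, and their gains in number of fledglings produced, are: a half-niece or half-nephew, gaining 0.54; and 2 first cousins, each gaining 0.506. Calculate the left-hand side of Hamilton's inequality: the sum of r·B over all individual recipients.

0.194

r to a half-niece or half-nephew = 1/8 (half-aunt/uncle↔niece/nephew: one path of length 3: r = (1/2)^3 = 1/8).
r to a first cousin = 1/8 (first cousins share one grandparent pair — two paths of length 4: r = 2·(1/2)^4 = 1/8).
Summing one r·B term per recipient: 1·0.125·0.54 + 2·0.125·0.506 = 0.194.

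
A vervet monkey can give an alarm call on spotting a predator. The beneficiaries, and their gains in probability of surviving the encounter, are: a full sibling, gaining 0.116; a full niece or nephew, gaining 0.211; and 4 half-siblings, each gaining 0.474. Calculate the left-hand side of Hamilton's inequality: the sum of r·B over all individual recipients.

r to a full sibling = 0.5 (full sibs share both parents — two paths of length 2: r = 2·(1/2)^2 = 1/2).
r to a full niece or nephew = 1/4 (full aunt/uncle↔niece/nephew: two paths of length 3 through the shared grandparent pair: r = 2·(1/2)^3 = 1/4).
r to a half-sibling = 1/4 (half-sibs share one parent — one path of length 2: r = (1/2)^2 = 1/4).
Summing one r·B term per recipient: 1·0.5·0.116 + 1·0.25·0.211 + 4·0.25·0.474 = 0.58475.

0.58475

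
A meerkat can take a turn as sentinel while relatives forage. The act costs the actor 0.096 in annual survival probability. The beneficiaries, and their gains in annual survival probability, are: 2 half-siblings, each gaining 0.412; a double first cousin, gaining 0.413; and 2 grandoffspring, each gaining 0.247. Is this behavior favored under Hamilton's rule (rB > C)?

Yes

Hamilton's rule: the trait is favored when the sum of r·B over every recipient exceeds the actor's cost C.
r to a half-sibling = 0.25 (half-sibs share one parent — one path of length 2: r = (1/2)^2 = 1/4).
r to a double first cousin = 0.25 (double first cousins share both grandparent pairs — four paths of length 4: r = 4·(1/2)^4 = 1/4).
r to a grandoffspring = 0.25 (two parent–offspring links: r = (1/2)^2 = 1/4).
Summing one r·B term per recipient: 2·0.25·0.412 + 1·0.25·0.413 + 2·0.25·0.247 = 0.43275.
0.43275 > 0.096: the indirect benefit exceeds the cost.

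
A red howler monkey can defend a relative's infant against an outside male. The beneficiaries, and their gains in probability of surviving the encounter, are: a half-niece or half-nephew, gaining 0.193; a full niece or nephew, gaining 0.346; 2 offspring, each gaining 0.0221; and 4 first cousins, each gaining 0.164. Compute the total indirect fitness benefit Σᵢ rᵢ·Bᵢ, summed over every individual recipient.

r to a half-niece or half-nephew = 1/8 (half-aunt/uncle↔niece/nephew: one path of length 3: r = (1/2)^3 = 1/8).
r to a full niece or nephew = 1/4 (full aunt/uncle↔niece/nephew: two paths of length 3 through the shared grandparent pair: r = 2·(1/2)^3 = 1/4).
r to an offspring = 0.5 (one parent–offspring link: r = (1/2)^1 = 1/2).
r to a first cousin = 1/8 (first cousins share one grandparent pair — two paths of length 4: r = 2·(1/2)^4 = 1/8).
Summing one r·B term per recipient: 1·0.125·0.193 + 1·0.25·0.346 + 2·0.5·0.0221 + 4·0.125·0.164 = 0.214725.

0.214725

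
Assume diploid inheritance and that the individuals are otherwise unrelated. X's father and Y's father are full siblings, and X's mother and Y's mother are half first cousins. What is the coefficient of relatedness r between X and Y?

0.140625

Independent pedigree routes through distinct common ancestors add.
X and Y are related in two ways: first cousins through their fathers (r = 1/8) and half second cousins through their mothers (r = 1/64).
r = 1/8 + 1/64 = 9/64 = 0.140625.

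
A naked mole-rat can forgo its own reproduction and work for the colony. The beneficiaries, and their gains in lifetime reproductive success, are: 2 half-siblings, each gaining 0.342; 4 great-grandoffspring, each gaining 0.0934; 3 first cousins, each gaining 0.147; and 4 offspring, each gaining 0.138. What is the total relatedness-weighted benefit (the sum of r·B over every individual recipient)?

0.548825

r to a half-sibling = 1/4 (half-sibs share one parent — one path of length 2: r = (1/2)^2 = 1/4).
r to a great-grandoffspring = 1/8 (three parent–offspring links: r = (1/2)^3 = 1/8).
r to a first cousin = 0.125 (first cousins share one grandparent pair — two paths of length 4: r = 2·(1/2)^4 = 1/8).
r to an offspring = 1/2 (one parent–offspring link: r = (1/2)^1 = 1/2).
Summing one r·B term per recipient: 2·0.25·0.342 + 4·0.125·0.0934 + 3·0.125·0.147 + 4·0.5·0.138 = 0.548825.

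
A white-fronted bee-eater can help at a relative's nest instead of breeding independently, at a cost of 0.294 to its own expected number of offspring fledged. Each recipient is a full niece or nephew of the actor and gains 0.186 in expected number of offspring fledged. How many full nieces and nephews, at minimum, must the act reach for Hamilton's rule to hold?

7

r to a full niece or nephew = 1/4 (full aunt/uncle↔niece/nephew: two paths of length 3 through the shared grandparent pair: r = 2·(1/2)^3 = 1/4).
Hamilton's rule: n·r·B > C  ⇒  n > C/(r·B) = 0.294/(0.25·0.186) = 6.323.
The smallest integer exceeding 6.323 is 7.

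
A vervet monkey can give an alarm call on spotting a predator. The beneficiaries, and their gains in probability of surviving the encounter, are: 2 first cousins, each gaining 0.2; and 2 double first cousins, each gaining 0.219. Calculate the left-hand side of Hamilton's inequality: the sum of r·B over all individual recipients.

0.1595

r to a first cousin = 0.125 (first cousins share one grandparent pair — two paths of length 4: r = 2·(1/2)^4 = 1/8).
r to a double first cousin = 1/4 (double first cousins share both grandparent pairs — four paths of length 4: r = 4·(1/2)^4 = 1/4).
Summing one r·B term per recipient: 2·0.125·0.2 + 2·0.25·0.219 = 0.1595.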